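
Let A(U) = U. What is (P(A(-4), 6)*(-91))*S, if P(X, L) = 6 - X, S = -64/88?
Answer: 7280/11 ≈ 661.82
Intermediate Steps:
S = -8/11 (S = -64*1/88 = -8/11 ≈ -0.72727)
(P(A(-4), 6)*(-91))*S = ((6 - 1*(-4))*(-91))*(-8/11) = ((6 + 4)*(-91))*(-8/11) = (10*(-91))*(-8/11) = -910*(-8/11) = 7280/11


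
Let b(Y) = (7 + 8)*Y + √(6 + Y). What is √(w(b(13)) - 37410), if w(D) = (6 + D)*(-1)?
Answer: √(-37611 - √19) ≈ 193.95*I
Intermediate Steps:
b(Y) = √(6 + Y) + 15*Y (b(Y) = 15*Y + √(6 + Y) = √(6 + Y) + 15*Y)
w(D) = -6 - D
√(w(b(13)) - 37410) = √((-6 - (√(6 + 13) + 15*13)) - 37410) = √((-6 - (√19 + 195)) - 37410) = √((-6 - (195 + √19)) - 37410) = √((-6 + (-195 - √19)) - 37410) = √((-201 - √19) - 37410) = √(-37611 - √19)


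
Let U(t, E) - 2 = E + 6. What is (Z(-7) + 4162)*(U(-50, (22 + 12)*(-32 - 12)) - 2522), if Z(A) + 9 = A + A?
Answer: -16597390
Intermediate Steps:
Z(A) = -9 + 2*A (Z(A) = -9 + (A + A) = -9 + 2*A)
U(t, E) = 8 + E (U(t, E) = 2 + (E + 6) = 2 + (6 + E) = 8 + E)
(Z(-7) + 4162)*(U(-50, (22 + 12)*(-32 - 12)) - 2522) = ((-9 + 2*(-7)) + 4162)*((8 + (22 + 12)*(-32 - 12)) - 2522) = ((-9 - 14) + 4162)*((8 + 34*(-44)) - 2522) = (-23 + 4162)*((8 - 1496) - 2522) = 4139*(-1488 - 2522) = 4139*(-4010) = -16597390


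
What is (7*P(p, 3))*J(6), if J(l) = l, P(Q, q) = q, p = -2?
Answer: 126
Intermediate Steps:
(7*P(p, 3))*J(6) = (7*3)*6 = 21*6 = 126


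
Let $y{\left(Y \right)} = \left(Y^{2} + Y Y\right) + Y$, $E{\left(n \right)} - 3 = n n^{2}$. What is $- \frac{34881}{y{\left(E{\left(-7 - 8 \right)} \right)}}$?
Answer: $- \frac{1057}{689012} \approx -0.0015341$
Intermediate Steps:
$E{\left(n \right)} = 3 + n^{3}$ ($E{\left(n \right)} = 3 + n n^{2} = 3 + n^{3}$)
$y{\left(Y \right)} = Y + 2 Y^{2}$ ($y{\left(Y \right)} = \left(Y^{2} + Y^{2}\right) + Y = 2 Y^{2} + Y = Y + 2 Y^{2}$)
$- \frac{34881}{y{\left(E{\left(-7 - 8 \right)} \right)}} = - \frac{34881}{\left(3 + \left(-7 - 8\right)^{3}\right) \left(1 + 2 \left(3 + \left(-7 - 8\right)^{3}\right)\right)} = - \frac{34881}{\left(3 + \left(-15\right)^{3}\right) \left(1 + 2 \left(3 + \left(-15\right)^{3}\right)\right)} = - \frac{34881}{\left(3 - 3375\right) \left(1 + 2 \left(3 - 3375\right)\right)} = - \frac{34881}{\left(-3372\right) \left(1 + 2 \left(-3372\right)\right)} = - \frac{34881}{\left(-3372\right) \left(1 - 6744\right)} = - \frac{34881}{\left(-3372\right) \left(-6743\right)} = - \frac{34881}{22737396} = \left(-34881\right) \frac{1}{22737396} = - \frac{1057}{689012}$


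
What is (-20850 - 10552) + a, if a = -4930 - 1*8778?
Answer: -45110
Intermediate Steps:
a = -13708 (a = -4930 - 8778 = -13708)
(-20850 - 10552) + a = (-20850 - 10552) - 13708 = -31402 - 13708 = -45110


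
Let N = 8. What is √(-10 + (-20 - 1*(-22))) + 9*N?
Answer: 72 + 2*I*√2 ≈ 72.0 + 2.8284*I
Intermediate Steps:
√(-10 + (-20 - 1*(-22))) + 9*N = √(-10 + (-20 - 1*(-22))) + 9*8 = √(-10 + (-20 + 22)) + 72 = √(-10 + 2) + 72 = √(-8) + 72 = 2*I*√2 + 72 = 72 + 2*I*√2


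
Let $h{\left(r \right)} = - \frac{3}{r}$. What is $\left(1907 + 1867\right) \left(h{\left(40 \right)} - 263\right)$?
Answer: $- \frac{19856901}{20} \approx -9.9285 \cdot 10^{5}$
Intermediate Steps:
$\left(1907 + 1867\right) \left(h{\left(40 \right)} - 263\right) = \left(1907 + 1867\right) \left(- \frac{3}{40} - 263\right) = 3774 \left(\left(-3\right) \frac{1}{40} - 263\right) = 3774 \left(- \frac{3}{40} - 263\right) = 3774 \left(- \frac{10523}{40}\right) = - \frac{19856901}{20}$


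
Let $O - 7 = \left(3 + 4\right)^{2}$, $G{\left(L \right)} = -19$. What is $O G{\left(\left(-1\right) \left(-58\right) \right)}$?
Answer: $-1064$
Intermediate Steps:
$O = 56$ ($O = 7 + \left(3 + 4\right)^{2} = 7 + 7^{2} = 7 + 49 = 56$)
$O G{\left(\left(-1\right) \left(-58\right) \right)} = 56 \left(-19\right) = -1064$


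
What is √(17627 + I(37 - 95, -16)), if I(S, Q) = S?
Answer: √17569 ≈ 132.55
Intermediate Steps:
√(17627 + I(37 - 95, -16)) = √(17627 + (37 - 95)) = √(17627 - 58) = √17569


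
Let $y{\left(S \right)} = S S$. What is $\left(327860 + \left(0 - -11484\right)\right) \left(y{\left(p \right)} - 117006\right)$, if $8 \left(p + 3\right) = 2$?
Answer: $-39702717775$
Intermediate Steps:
$p = - \frac{11}{4}$ ($p = -3 + \frac{1}{8} \cdot 2 = -3 + \frac{1}{4} = - \frac{11}{4} \approx -2.75$)
$y{\left(S \right)} = S^{2}$
$\left(327860 + \left(0 - -11484\right)\right) \left(y{\left(p \right)} - 117006\right) = \left(327860 + \left(0 - -11484\right)\right) \left(\left(- \frac{11}{4}\right)^{2} - 117006\right) = \left(327860 + \left(0 + 11484\right)\right) \left(\frac{121}{16} - 117006\right) = \left(327860 + 11484\right) \left(- \frac{1871975}{16}\right) = 339344 \left(- \frac{1871975}{16}\right) = -39702717775$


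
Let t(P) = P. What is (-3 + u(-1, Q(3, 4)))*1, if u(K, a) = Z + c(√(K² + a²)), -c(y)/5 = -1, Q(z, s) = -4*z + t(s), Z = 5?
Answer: 7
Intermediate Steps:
Q(z, s) = s - 4*z (Q(z, s) = -4*z + s = s - 4*z)
c(y) = 5 (c(y) = -5*(-1) = 5)
u(K, a) = 10 (u(K, a) = 5 + 5 = 10)
(-3 + u(-1, Q(3, 4)))*1 = (-3 + 10)*1 = 7*1 = 7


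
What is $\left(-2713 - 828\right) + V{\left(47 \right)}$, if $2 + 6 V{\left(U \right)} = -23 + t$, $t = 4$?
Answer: $- \frac{7089}{2} \approx -3544.5$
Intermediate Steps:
$V{\left(U \right)} = - \frac{7}{2}$ ($V{\left(U \right)} = - \frac{1}{3} + \frac{-23 + 4}{6} = - \frac{1}{3} + \frac{1}{6} \left(-19\right) = - \frac{1}{3} - \frac{19}{6} = - \frac{7}{2}$)
$\left(-2713 - 828\right) + V{\left(47 \right)} = \left(-2713 - 828\right) - \frac{7}{2} = -3541 - \frac{7}{2} = - \frac{7089}{2}$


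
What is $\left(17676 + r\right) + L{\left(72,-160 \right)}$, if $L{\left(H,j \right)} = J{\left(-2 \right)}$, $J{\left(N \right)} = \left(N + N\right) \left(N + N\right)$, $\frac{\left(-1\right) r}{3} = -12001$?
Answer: $53695$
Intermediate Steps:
$r = 36003$ ($r = \left(-3\right) \left(-12001\right) = 36003$)
$J{\left(N \right)} = 4 N^{2}$ ($J{\left(N \right)} = 2 N 2 N = 4 N^{2}$)
$L{\left(H,j \right)} = 16$ ($L{\left(H,j \right)} = 4 \left(-2\right)^{2} = 4 \cdot 4 = 16$)
$\left(17676 + r\right) + L{\left(72,-160 \right)} = \left(17676 + 36003\right) + 16 = 53679 + 16 = 53695$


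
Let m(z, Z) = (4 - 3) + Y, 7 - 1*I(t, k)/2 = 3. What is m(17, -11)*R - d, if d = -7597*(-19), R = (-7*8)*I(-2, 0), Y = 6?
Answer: -147479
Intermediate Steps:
I(t, k) = 8 (I(t, k) = 14 - 2*3 = 14 - 6 = 8)
m(z, Z) = 7 (m(z, Z) = (4 - 3) + 6 = 1 + 6 = 7)
R = -448 (R = -7*8*8 = -56*8 = -448)
d = 144343
m(17, -11)*R - d = 7*(-448) - 1*144343 = -3136 - 144343 = -147479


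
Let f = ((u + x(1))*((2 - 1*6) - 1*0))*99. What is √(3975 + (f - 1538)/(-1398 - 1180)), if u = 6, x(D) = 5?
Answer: √6608344658/1289 ≈ 63.066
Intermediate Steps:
f = -4356 (f = ((6 + 5)*((2 - 1*6) - 1*0))*99 = (11*((2 - 6) + 0))*99 = (11*(-4 + 0))*99 = (11*(-4))*99 = -44*99 = -4356)
√(3975 + (f - 1538)/(-1398 - 1180)) = √(3975 + (-4356 - 1538)/(-1398 - 1180)) = √(3975 - 5894/(-2578)) = √(3975 - 5894*(-1/2578)) = √(3975 + 2947/1289) = √(5126722/1289) = √6608344658/1289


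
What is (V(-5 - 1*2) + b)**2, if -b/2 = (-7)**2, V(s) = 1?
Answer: 9409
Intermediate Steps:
b = -98 (b = -2*(-7)**2 = -2*49 = -98)
(V(-5 - 1*2) + b)**2 = (1 - 98)**2 = (-97)**2 = 9409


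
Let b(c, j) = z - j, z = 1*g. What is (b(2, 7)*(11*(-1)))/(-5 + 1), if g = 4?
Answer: -33/4 ≈ -8.2500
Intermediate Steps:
z = 4 (z = 1*4 = 4)
b(c, j) = 4 - j
(b(2, 7)*(11*(-1)))/(-5 + 1) = ((4 - 1*7)*(11*(-1)))/(-5 + 1) = ((4 - 7)*(-11))/(-4) = -3*(-11)*(-¼) = 33*(-¼) = -33/4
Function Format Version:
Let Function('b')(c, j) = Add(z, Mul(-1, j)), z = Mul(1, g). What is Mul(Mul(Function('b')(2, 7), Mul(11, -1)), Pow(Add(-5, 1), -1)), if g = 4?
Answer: Rational(-33, 4) ≈ -8.2500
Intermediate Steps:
z = 4 (z = Mul(1, 4) = 4)
Function('b')(c, j) = Add(4, Mul(-1, j))
Mul(Mul(Function('b')(2, 7), Mul(11, -1)), Pow(Add(-5, 1), -1)) = Mul(Mul(Add(4, Mul(-1, 7)), Mul(11, -1)), Pow(Add(-5, 1), -1)) = Mul(Mul(Add(4, -7), -11), Pow(-4, -1)) = Mul(Mul(-3, -11), Rational(-1, 4)) = Mul(33, Rational(-1, 4)) = Rational(-33, 4)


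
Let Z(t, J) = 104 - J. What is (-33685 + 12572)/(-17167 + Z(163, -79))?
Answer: 21113/16984 ≈ 1.2431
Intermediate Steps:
(-33685 + 12572)/(-17167 + Z(163, -79)) = (-33685 + 12572)/(-17167 + (104 - 1*(-79))) = -21113/(-17167 + (104 + 79)) = -21113/(-17167 + 183) = -21113/(-16984) = -21113*(-1/16984) = 21113/16984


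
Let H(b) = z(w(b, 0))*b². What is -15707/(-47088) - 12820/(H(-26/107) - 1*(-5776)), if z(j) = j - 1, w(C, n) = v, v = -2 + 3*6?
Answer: -1468135658023/778594947408 ≈ -1.8856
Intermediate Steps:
v = 16 (v = -2 + 18 = 16)
w(C, n) = 16
z(j) = -1 + j
H(b) = 15*b² (H(b) = (-1 + 16)*b² = 15*b²)
-15707/(-47088) - 12820/(H(-26/107) - 1*(-5776)) = -15707/(-47088) - 12820/(15*(-26/107)² - 1*(-5776)) = -15707*(-1/47088) - 12820/(15*(-26*1/107)² + 5776) = 15707/47088 - 12820/(15*(-26/107)² + 5776) = 15707/47088 - 12820/(15*(676/11449) + 5776) = 15707/47088 - 12820/(10140/11449 + 5776) = 15707/47088 - 12820/66139564/11449 = 15707/47088 - 12820*11449/66139564 = 15707/47088 - 36694045/16534891 = -1468135658023/778594947408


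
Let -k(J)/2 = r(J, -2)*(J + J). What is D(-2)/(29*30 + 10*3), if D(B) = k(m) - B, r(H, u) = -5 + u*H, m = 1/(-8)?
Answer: -1/2400 ≈ -0.00041667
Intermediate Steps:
m = -⅛ ≈ -0.12500
r(H, u) = -5 + H*u
k(J) = -4*J*(-5 - 2*J) (k(J) = -2*(-5 + J*(-2))*(J + J) = -2*(-5 - 2*J)*2*J = -4*J*(-5 - 2*J))
D(B) = -19/8 - B (D(B) = 4*(-⅛)*(5 + 2*(-⅛)) - B = 4*(-⅛)*(5 - ¼) - B = 4*(-⅛)*(19/4) - B = -19/8 - B)
D(-2)/(29*30 + 10*3) = (-19/8 - 1*(-2))/(29*30 + 10*3) = (-19/8 + 2)/(870 + 30) = -3/8/900 = -3/8*1/900 = -1/2400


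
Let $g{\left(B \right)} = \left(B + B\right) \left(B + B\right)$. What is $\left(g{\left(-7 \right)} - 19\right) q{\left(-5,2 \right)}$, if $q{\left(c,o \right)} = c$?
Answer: $-885$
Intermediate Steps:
$g{\left(B \right)} = 4 B^{2}$ ($g{\left(B \right)} = 2 B 2 B = 4 B^{2}$)
$\left(g{\left(-7 \right)} - 19\right) q{\left(-5,2 \right)} = \left(4 \left(-7\right)^{2} - 19\right) \left(-5\right) = \left(4 \cdot 49 - 19\right) \left(-5\right) = \left(196 - 19\right) \left(-5\right) = 177 \left(-5\right) = -885$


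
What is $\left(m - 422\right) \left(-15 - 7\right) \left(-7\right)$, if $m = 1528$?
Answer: $170324$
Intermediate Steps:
$\left(m - 422\right) \left(-15 - 7\right) \left(-7\right) = \left(1528 - 422\right) \left(-15 - 7\right) \left(-7\right) = 1106 \left(\left(-22\right) \left(-7\right)\right) = 1106 \cdot 154 = 170324$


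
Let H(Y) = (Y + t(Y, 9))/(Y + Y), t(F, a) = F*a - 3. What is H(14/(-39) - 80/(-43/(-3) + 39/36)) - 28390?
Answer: -454496291/16012 ≈ -28385.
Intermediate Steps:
t(F, a) = -3 + F*a
H(Y) = (-3 + 10*Y)/(2*Y) (H(Y) = (Y + (-3 + Y*9))/(Y + Y) = (Y + (-3 + 9*Y))/((2*Y)) = (-3 + 10*Y)*(1/(2*Y)) = (-3 + 10*Y)/(2*Y))
H(14/(-39) - 80/(-43/(-3) + 39/36)) - 28390 = (5 - 3/(2*(14/(-39) - 80/(-43/(-3) + 39/36)))) - 28390 = (5 - 3/(2*(14*(-1/39) - 80/(-43*(-1/3) + 39*(1/36))))) - 28390 = (5 - 3/(2*(-14/39 - 80/(43/3 + 13/12)))) - 28390 = (5 - 3/(2*(-14/39 - 80/185/12))) - 28390 = (5 - 3/(2*(-14/39 - 80*12/185))) - 28390 = (5 - 3/(2*(-14/39 - 192/37))) - 28390 = (5 - 3/(2*(-8006/1443))) - 28390 = (5 - 3/2*(-1443/8006)) - 28390 = (5 + 4329/16012) - 28390 = 84389/16012 - 28390 = -454496291/16012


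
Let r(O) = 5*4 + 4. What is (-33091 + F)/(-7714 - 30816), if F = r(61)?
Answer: 33067/38530 ≈ 0.85821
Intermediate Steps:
r(O) = 24 (r(O) = 20 + 4 = 24)
F = 24
(-33091 + F)/(-7714 - 30816) = (-33091 + 24)/(-7714 - 30816) = -33067/(-38530) = -33067*(-1/38530) = 33067/38530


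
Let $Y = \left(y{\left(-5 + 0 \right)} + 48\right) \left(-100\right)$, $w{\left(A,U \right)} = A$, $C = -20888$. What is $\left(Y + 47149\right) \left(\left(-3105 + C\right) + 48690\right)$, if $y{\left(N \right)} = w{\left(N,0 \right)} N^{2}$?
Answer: $1354605753$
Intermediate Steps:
$y{\left(N \right)} = N^{3}$ ($y{\left(N \right)} = N N^{2} = N^{3}$)
$Y = 7700$ ($Y = \left(\left(-5 + 0\right)^{3} + 48\right) \left(-100\right) = \left(\left(-5\right)^{3} + 48\right) \left(-100\right) = \left(-125 + 48\right) \left(-100\right) = \left(-77\right) \left(-100\right) = 7700$)
$\left(Y + 47149\right) \left(\left(-3105 + C\right) + 48690\right) = \left(7700 + 47149\right) \left(\left(-3105 - 20888\right) + 48690\right) = 54849 \left(-23993 + 48690\right) = 54849 \cdot 24697 = 1354605753$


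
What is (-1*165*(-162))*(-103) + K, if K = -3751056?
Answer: -6504246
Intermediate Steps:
(-1*165*(-162))*(-103) + K = (-1*165*(-162))*(-103) - 3751056 = -165*(-162)*(-103) - 3751056 = 26730*(-103) - 3751056 = -2753190 - 3751056 = -6504246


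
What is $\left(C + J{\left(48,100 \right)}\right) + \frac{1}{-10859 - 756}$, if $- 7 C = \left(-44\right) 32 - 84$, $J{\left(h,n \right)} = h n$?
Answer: $\frac{407593573}{81305} \approx 5013.1$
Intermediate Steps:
$C = \frac{1492}{7}$ ($C = - \frac{\left(-44\right) 32 - 84}{7} = - \frac{-1408 - 84}{7} = \left(- \frac{1}{7}\right) \left(-1492\right) = \frac{1492}{7} \approx 213.14$)
$\left(C + J{\left(48,100 \right)}\right) + \frac{1}{-10859 - 756} = \left(\frac{1492}{7} + 48 \cdot 100\right) + \frac{1}{-10859 - 756} = \left(\frac{1492}{7} + 4800\right) + \frac{1}{-11615} = \frac{35092}{7} - \frac{1}{11615} = \frac{407593573}{81305}$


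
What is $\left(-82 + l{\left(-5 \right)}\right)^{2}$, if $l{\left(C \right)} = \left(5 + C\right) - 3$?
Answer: $7225$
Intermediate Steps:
$l{\left(C \right)} = 2 + C$
$\left(-82 + l{\left(-5 \right)}\right)^{2} = \left(-82 + \left(2 - 5\right)\right)^{2} = \left(-82 - 3\right)^{2} = \left(-85\right)^{2} = 7225$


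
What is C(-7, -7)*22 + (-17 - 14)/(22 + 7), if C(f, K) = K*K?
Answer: 31231/29 ≈ 1076.9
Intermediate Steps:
C(f, K) = K**2
C(-7, -7)*22 + (-17 - 14)/(22 + 7) = (-7)**2*22 + (-17 - 14)/(22 + 7) = 49*22 - 31/29 = 1078 - 31*1/29 = 1078 - 31/29 = 31231/29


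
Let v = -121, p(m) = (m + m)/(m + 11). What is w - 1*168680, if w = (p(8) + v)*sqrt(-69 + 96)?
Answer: -168680 - 6849*sqrt(3)/19 ≈ -1.6930e+5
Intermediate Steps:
p(m) = 2*m/(11 + m) (p(m) = (2*m)/(11 + m) = 2*m/(11 + m))
w = -6849*sqrt(3)/19 (w = (2*8/(11 + 8) - 121)*sqrt(-69 + 96) = (2*8/19 - 121)*sqrt(27) = (2*8*(1/19) - 121)*(3*sqrt(3)) = (16/19 - 121)*(3*sqrt(3)) = -6849*sqrt(3)/19 ≈ -624.36)
w - 1*168680 = -6849*sqrt(3)/19 - 1*168680 = -6849*sqrt(3)/19 - 168680 = -168680 - 6849*sqrt(3)/19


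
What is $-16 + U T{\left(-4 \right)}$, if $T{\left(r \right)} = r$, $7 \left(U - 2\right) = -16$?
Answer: $- \frac{104}{7} \approx -14.857$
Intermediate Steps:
$U = - \frac{2}{7}$ ($U = 2 + \frac{1}{7} \left(-16\right) = 2 - \frac{16}{7} = - \frac{2}{7} \approx -0.28571$)
$-16 + U T{\left(-4 \right)} = -16 - - \frac{8}{7} = -16 + \frac{8}{7} = - \frac{104}{7}$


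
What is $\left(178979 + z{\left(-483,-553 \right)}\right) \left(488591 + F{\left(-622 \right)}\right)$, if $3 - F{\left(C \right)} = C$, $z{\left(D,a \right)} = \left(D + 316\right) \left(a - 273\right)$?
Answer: $155042823936$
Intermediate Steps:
$z{\left(D,a \right)} = \left(-273 + a\right) \left(316 + D\right)$ ($z{\left(D,a \right)} = \left(316 + D\right) \left(-273 + a\right) = \left(-273 + a\right) \left(316 + D\right)$)
$F{\left(C \right)} = 3 - C$
$\left(178979 + z{\left(-483,-553 \right)}\right) \left(488591 + F{\left(-622 \right)}\right) = \left(178979 - -137942\right) \left(488591 + \left(3 - -622\right)\right) = \left(178979 + \left(-86268 + 131859 - 174748 + 267099\right)\right) \left(488591 + \left(3 + 622\right)\right) = \left(178979 + 137942\right) \left(488591 + 625\right) = 316921 \cdot 489216 = 155042823936$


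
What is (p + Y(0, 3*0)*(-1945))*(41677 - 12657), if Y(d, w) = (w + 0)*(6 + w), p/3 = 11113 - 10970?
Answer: 12449580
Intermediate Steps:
p = 429 (p = 3*(11113 - 10970) = 3*143 = 429)
Y(d, w) = w*(6 + w)
(p + Y(0, 3*0)*(-1945))*(41677 - 12657) = (429 + ((3*0)*(6 + 3*0))*(-1945))*(41677 - 12657) = (429 + (0*(6 + 0))*(-1945))*29020 = (429 + (0*6)*(-1945))*29020 = (429 + 0*(-1945))*29020 = (429 + 0)*29020 = 429*29020 = 12449580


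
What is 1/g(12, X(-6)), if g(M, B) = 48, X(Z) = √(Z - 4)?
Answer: 1/48 ≈ 0.020833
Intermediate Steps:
X(Z) = √(-4 + Z)
1/g(12, X(-6)) = 1/48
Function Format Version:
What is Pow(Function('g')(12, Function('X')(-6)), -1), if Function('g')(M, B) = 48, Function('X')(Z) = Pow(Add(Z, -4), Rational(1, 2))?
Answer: Rational(1, 48) ≈ 0.020833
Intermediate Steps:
Function('X')(Z) = Pow(Add(-4, Z), Rational(1, 2))
Pow(Function('g')(12, Function('X')(-6)), -1) = Pow(48, -1) = Rational(1, 48)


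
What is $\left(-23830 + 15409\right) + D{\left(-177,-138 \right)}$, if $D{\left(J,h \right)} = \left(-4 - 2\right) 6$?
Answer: $-8457$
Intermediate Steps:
$D{\left(J,h \right)} = -36$ ($D{\left(J,h \right)} = \left(-6\right) 6 = -36$)
$\left(-23830 + 15409\right) + D{\left(-177,-138 \right)} = \left(-23830 + 15409\right) - 36 = -8421 - 36 = -8457$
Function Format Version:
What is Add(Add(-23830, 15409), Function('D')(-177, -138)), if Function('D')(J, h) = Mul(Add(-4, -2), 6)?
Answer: -8457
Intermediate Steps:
Function('D')(J, h) = -36 (Function('D')(J, h) = Mul(-6, 6) = -36)
Add(Add(-23830, 15409), Function('D')(-177, -138)) = Add(Add(-23830, 15409), -36) = Add(-8421, -36) = -8457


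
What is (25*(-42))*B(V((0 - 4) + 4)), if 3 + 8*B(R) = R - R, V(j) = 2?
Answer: 1575/4 ≈ 393.75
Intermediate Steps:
B(R) = -3/8 (B(R) = -3/8 + (R - R)/8 = -3/8 + (⅛)*0 = -3/8 + 0 = -3/8)
(25*(-42))*B(V((0 - 4) + 4)) = (25*(-42))*(-3/8) = -1050*(-3/8) = 1575/4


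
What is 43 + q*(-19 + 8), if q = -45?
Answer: 538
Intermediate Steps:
43 + q*(-19 + 8) = 43 - 45*(-19 + 8) = 43 - 45*(-11) = 43 + 495 = 538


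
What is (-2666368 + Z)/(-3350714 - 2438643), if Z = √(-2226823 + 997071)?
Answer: 2666368/5789357 - 2*I*√307438/5789357 ≈ 0.46056 - 0.00019155*I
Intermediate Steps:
Z = 2*I*√307438 (Z = √(-1229752) = 2*I*√307438 ≈ 1108.9*I)
(-2666368 + Z)/(-3350714 - 2438643) = (-2666368 + 2*I*√307438)/(-3350714 - 2438643) = (-2666368 + 2*I*√307438)/(-5789357) = (-2666368 + 2*I*√307438)*(-1/5789357) = 2666368/5789357 - 2*I*√307438/5789357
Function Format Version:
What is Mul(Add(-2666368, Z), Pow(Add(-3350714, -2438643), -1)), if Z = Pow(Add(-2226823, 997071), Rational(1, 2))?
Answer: Add(Rational(2666368, 5789357), Mul(Rational(-2, 5789357), I, Pow(307438, Rational(1, 2)))) ≈ Add(0.46056, Mul(-0.00019155, I))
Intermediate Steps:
Z = Mul(2, I, Pow(307438, Rational(1, 2))) (Z = Pow(-1229752, Rational(1, 2)) = Mul(2, I, Pow(307438, Rational(1, 2))) ≈ Mul(1108.9, I))
Mul(Add(-2666368, Z), Pow(Add(-3350714, -2438643), -1)) = Mul(Add(-2666368, Mul(2, I, Pow(307438, Rational(1, 2)))), Pow(Add(-3350714, -2438643), -1)) = Mul(Add(-2666368, Mul(2, I, Pow(307438, Rational(1, 2)))), Pow(-5789357, -1)) = Mul(Add(-2666368, Mul(2, I, Pow(307438, Rational(1, 2)))), Rational(-1, 5789357)) = Add(Rational(2666368, 5789357), Mul(Rational(-2, 5789357), I, Pow(307438, Rational(1, 2))))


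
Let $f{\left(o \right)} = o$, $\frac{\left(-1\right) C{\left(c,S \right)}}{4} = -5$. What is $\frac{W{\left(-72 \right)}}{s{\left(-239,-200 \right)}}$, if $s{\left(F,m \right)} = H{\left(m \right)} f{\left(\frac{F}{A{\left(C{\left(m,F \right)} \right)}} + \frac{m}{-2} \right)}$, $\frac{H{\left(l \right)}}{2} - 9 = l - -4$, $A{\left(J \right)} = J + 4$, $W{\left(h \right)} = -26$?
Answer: $\frac{312}{404107} \approx 0.00077207$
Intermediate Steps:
$C{\left(c,S \right)} = 20$ ($C{\left(c,S \right)} = \left(-4\right) \left(-5\right) = 20$)
$A{\left(J \right)} = 4 + J$
$H{\left(l \right)} = 26 + 2 l$ ($H{\left(l \right)} = 18 + 2 \left(l - -4\right) = 18 + 2 \left(l + 4\right) = 18 + 2 \left(4 + l\right) = 18 + \left(8 + 2 l\right) = 26 + 2 l$)
$s{\left(F,m \right)} = \left(26 + 2 m\right) \left(- \frac{m}{2} + \frac{F}{24}\right)$ ($s{\left(F,m \right)} = \left(26 + 2 m\right) \left(\frac{F}{4 + 20} + \frac{m}{-2}\right) = \left(26 + 2 m\right) \left(\frac{F}{24} + m \left(- \frac{1}{2}\right)\right) = \left(26 + 2 m\right) \left(F \frac{1}{24} - \frac{m}{2}\right) = \left(26 + 2 m\right) \left(\frac{F}{24} - \frac{m}{2}\right) = \left(26 + 2 m\right) \left(- \frac{m}{2} + \frac{F}{24}\right)$)
$\frac{W{\left(-72 \right)}}{s{\left(-239,-200 \right)}} = - \frac{26}{\frac{1}{12} \left(13 - 200\right) \left(-239 - -2400\right)} = - \frac{26}{\frac{1}{12} \left(-187\right) \left(-239 + 2400\right)} = - \frac{26}{\frac{1}{12} \left(-187\right) 2161} = - \frac{26}{- \frac{404107}{12}} = \left(-26\right) \left(- \frac{12}{404107}\right) = \frac{312}{404107}$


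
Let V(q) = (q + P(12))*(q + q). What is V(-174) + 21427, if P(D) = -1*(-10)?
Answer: 78499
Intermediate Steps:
P(D) = 10
V(q) = 2*q*(10 + q) (V(q) = (q + 10)*(q + q) = (10 + q)*(2*q) = 2*q*(10 + q))
V(-174) + 21427 = 2*(-174)*(10 - 174) + 21427 = 2*(-174)*(-164) + 21427 = 57072 + 21427 = 78499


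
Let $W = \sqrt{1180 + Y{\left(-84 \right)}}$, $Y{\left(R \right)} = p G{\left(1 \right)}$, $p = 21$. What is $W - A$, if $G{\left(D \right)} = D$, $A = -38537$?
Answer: $38537 + \sqrt{1201} \approx 38572.0$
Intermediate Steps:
$Y{\left(R \right)} = 21$ ($Y{\left(R \right)} = 21 \cdot 1 = 21$)
$W = \sqrt{1201}$ ($W = \sqrt{1180 + 21} = \sqrt{1201} \approx 34.655$)
$W - A = \sqrt{1201} - -38537 = \sqrt{1201} + 38537 = 38537 + \sqrt{1201}$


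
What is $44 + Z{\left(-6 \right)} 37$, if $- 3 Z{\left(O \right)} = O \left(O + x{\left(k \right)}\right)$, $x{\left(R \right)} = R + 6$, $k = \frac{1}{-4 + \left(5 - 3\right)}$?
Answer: $7$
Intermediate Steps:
$k = - \frac{1}{2}$ ($k = \frac{1}{-4 + \left(5 - 3\right)} = \frac{1}{-4 + 2} = \frac{1}{-2} = - \frac{1}{2} \approx -0.5$)
$x{\left(R \right)} = 6 + R$
$Z{\left(O \right)} = - \frac{O \left(\frac{11}{2} + O\right)}{3}$ ($Z{\left(O \right)} = - \frac{O \left(O + \left(6 - \frac{1}{2}\right)\right)}{3} = - \frac{O \left(O + \frac{11}{2}\right)}{3} = - \frac{O \left(\frac{11}{2} + O\right)}{3}$)
$44 + Z{\left(-6 \right)} 37 = 44 + \left(- \frac{1}{6}\right) \left(-6\right) \left(11 + 2 \left(-6\right)\right) 37 = 44 + \left(- \frac{1}{6}\right) \left(-6\right) \left(11 - 12\right) 37 = 44 + \left(- \frac{1}{6}\right) \left(-6\right) \left(-1\right) 37 = 44 - 37 = 7$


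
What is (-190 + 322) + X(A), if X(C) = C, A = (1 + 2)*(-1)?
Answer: 129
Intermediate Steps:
A = -3 (A = 3*(-1) = -3)
(-190 + 322) + X(A) = (-190 + 322) - 3 = 132 - 3 = 129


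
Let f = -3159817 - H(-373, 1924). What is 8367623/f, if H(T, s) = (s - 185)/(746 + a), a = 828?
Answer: -13170638602/4973553697 ≈ -2.6481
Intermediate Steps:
H(T, s) = -185/1574 + s/1574 (H(T, s) = (s - 185)/(746 + 828) = (-185 + s)/1574 = (-185 + s)*(1/1574) = -185/1574 + s/1574)
f = -4973553697/1574 (f = -3159817 - (-185/1574 + (1/1574)*1924) = -3159817 - (-185/1574 + 962/787) = -3159817 - 1*1739/1574 = -3159817 - 1739/1574 = -4973553697/1574 ≈ -3.1598e+6)
8367623/f = 8367623/(-4973553697/1574) = 8367623*(-1574/4973553697) = -13170638602/4973553697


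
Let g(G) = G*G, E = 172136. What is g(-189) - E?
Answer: -136415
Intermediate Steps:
g(G) = G**2
g(-189) - E = (-189)**2 - 1*172136 = 35721 - 172136 = -136415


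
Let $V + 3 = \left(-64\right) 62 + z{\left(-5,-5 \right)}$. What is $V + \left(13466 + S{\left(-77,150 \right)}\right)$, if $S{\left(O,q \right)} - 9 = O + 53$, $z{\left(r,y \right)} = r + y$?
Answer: $9470$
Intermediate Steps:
$S{\left(O,q \right)} = 62 + O$ ($S{\left(O,q \right)} = 9 + \left(O + 53\right) = 9 + \left(53 + O\right) = 62 + O$)
$V = -3981$ ($V = -3 - 3978 = -3981$)
$V + \left(13466 + S{\left(-77,150 \right)}\right) = -3981 + \left(13466 + \left(62 - 77\right)\right) = -3981 + \left(13466 - 15\right) = -3981 + 13451 = 9470$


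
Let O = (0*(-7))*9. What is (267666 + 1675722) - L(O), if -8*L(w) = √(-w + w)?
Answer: 1943388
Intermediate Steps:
O = 0 (O = 0*9 = 0)
L(w) = 0 (L(w) = -√(-w + w)/8 = -√0/8 = -⅛*0 = 0)
(267666 + 1675722) - L(O) = (267666 + 1675722) - 1*0 = 1943388 + 0 = 1943388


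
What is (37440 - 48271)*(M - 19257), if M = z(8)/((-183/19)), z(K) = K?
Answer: 38170426073/183 ≈ 2.0858e+8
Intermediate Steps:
M = -152/183 (M = 8/((-183/19)) = 8/(((1/19)*(-183))) = 8/(-183/19) = 8*(-19/183) = -152/183 ≈ -0.83060)
(37440 - 48271)*(M - 19257) = (37440 - 48271)*(-152/183 - 19257) = -10831*(-3524183/183) = 38170426073/183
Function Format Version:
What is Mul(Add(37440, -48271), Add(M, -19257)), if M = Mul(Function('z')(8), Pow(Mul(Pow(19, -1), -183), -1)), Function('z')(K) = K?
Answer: Rational(38170426073, 183) ≈ 2.0858e+8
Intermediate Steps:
M = Rational(-152, 183) (M = Mul(8, Pow(Mul(Pow(19, -1), -183), -1)) = Mul(8, Pow(Mul(Rational(1, 19), -183), -1)) = Mul(8, Pow(Rational(-183, 19), -1)) = Mul(8, Rational(-19, 183)) = Rational(-152, 183) ≈ -0.83060)
Mul(Add(37440, -48271), Add(M, -19257)) = Mul(Add(37440, -48271), Add(Rational(-152, 183), -19257)) = Mul(-10831, Rational(-3524183, 183)) = Rational(38170426073, 183)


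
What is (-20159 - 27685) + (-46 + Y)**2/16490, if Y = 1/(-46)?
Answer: -1669408555271/34892840 ≈ -47844.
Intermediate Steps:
Y = -1/46 ≈ -0.021739
(-20159 - 27685) + (-46 + Y)**2/16490 = (-20159 - 27685) + (-46 - 1/46)**2/16490 = -47844 + (-2117/46)**2*(1/16490) = -47844 + (4481689/2116)*(1/16490) = -47844 + 4481689/34892840 = -1669408555271/34892840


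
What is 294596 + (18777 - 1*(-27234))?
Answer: 340607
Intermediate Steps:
294596 + (18777 - 1*(-27234)) = 294596 + (18777 + 27234) = 294596 + 46011 = 340607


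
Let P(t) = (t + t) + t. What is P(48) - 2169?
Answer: -2025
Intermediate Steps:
P(t) = 3*t (P(t) = 2*t + t = 3*t)
P(48) - 2169 = 3*48 - 2169 = 144 - 2169 = -2025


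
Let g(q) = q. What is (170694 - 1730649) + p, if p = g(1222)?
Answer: -1558733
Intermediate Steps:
p = 1222
(170694 - 1730649) + p = (170694 - 1730649) + 1222 = -1559955 + 1222 = -1558733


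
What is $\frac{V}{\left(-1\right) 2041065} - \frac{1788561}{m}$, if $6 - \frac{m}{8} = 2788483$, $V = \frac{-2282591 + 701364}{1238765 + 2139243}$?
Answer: $\frac{770730464374487497}{9612903448571677020} \approx 0.080177$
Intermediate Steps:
$V = - \frac{1581227}{3378008} \approx -0.46809$
$m = -22307816$ ($m = 48 - 22307864 = -22307816$)
$\frac{V}{\left(-1\right) 2041065} - \frac{1788561}{m} = - \frac{1581227}{3378008 \left(\left(-1\right) 2041065\right)} - \frac{1788561}{-22307816} = - \frac{1581227}{3378008 \left(-2041065\right)} - - \frac{1788561}{22307816} = \left(- \frac{1581227}{3378008}\right) \left(- \frac{1}{2041065}\right) + \frac{1788561}{22307816} = \frac{1581227}{6894733898520} + \frac{1788561}{22307816} = \frac{770730464374487497}{9612903448571677020}$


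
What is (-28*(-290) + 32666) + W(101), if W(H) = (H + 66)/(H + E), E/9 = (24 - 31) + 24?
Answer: 10359811/254 ≈ 40787.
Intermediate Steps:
E = 153 (E = 9*((24 - 31) + 24) = 9*(-7 + 24) = 9*17 = 153)
W(H) = (66 + H)/(153 + H) (W(H) = (H + 66)/(H + 153) = (66 + H)/(153 + H))
(-28*(-290) + 32666) + W(101) = (-28*(-290) + 32666) + (66 + 101)/(153 + 101) = (8120 + 32666) + 167/254 = 40786 + (1/254)*167 = 40786 + 167/254 = 10359811/254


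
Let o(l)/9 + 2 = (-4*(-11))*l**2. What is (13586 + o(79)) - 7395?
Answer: 2477609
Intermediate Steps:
o(l) = -18 + 396*l**2 (o(l) = -18 + 9*((-4*(-11))*l**2) = -18 + 9*(44*l**2) = -18 + 396*l**2)
(13586 + o(79)) - 7395 = (13586 + (-18 + 396*79**2)) - 7395 = (13586 + (-18 + 396*6241)) - 7395 = (13586 + (-18 + 2471436)) - 7395 = (13586 + 2471418) - 7395 = 2485004 - 7395 = 2477609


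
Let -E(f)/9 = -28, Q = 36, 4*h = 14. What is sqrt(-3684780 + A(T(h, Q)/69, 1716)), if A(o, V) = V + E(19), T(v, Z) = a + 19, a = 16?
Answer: 2*I*sqrt(920703) ≈ 1919.1*I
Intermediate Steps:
h = 7/2 (h = (1/4)*14 = 7/2 ≈ 3.5000)
E(f) = 252 (E(f) = -9*(-28) = 252)
T(v, Z) = 35 (T(v, Z) = 16 + 19 = 35)
A(o, V) = 252 + V (A(o, V) = V + 252 = 252 + V)
sqrt(-3684780 + A(T(h, Q)/69, 1716)) = sqrt(-3684780 + (252 + 1716)) = sqrt(-3684780 + 1968) = sqrt(-3682812) = 2*I*sqrt(920703)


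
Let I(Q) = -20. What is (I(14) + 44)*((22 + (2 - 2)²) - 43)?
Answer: -504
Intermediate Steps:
(I(14) + 44)*((22 + (2 - 2)²) - 43) = (-20 + 44)*((22 + (2 - 2)²) - 43) = 24*((22 + 0²) - 43) = 24*((22 + 0) - 43) = 24*(22 - 43) = 24*(-21) = -504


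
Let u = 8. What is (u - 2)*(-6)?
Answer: -36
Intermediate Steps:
(u - 2)*(-6) = (8 - 2)*(-6) = 6*(-6) = -36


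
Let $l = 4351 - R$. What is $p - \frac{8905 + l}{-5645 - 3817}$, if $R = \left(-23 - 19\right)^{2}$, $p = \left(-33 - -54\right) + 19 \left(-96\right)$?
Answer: $- \frac{8524247}{4731} \approx -1801.8$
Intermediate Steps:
$p = -1803$ ($p = \left(-33 + 54\right) - 1824 = 21 - 1824 = -1803$)
$R = 1764$ ($R = \left(-42\right)^{2} = 1764$)
$l = 2587$ ($l = 4351 - 1764 = 2587$)
$p - \frac{8905 + l}{-5645 - 3817} = -1803 - \frac{8905 + 2587}{-5645 - 3817} = -1803 - \frac{11492}{-9462} = -1803 - 11492 \left(- \frac{1}{9462}\right) = -1803 - - \frac{5746}{4731} = -1803 + \frac{5746}{4731} = - \frac{8524247}{4731}$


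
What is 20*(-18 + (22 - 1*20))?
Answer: -320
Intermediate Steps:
20*(-18 + (22 - 1*20)) = 20*(-18 + (22 - 20)) = 20*(-18 + 2) = 20*(-16) = -320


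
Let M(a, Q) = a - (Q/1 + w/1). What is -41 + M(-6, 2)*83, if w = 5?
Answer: -1120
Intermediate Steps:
M(a, Q) = -5 + a - Q (M(a, Q) = a - (Q/1 + 5/1) = a - (Q*1 + 5*1) = a - (Q + 5) = a - (5 + Q) = a + (-5 - Q) = -5 + a - Q)
-41 + M(-6, 2)*83 = -41 + (-5 - 6 - 1*2)*83 = -41 + (-5 - 6 - 2)*83 = -41 - 13*83 = -41 - 1079 = -1120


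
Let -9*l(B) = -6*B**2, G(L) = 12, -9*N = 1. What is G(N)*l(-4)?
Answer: 128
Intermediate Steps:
N = -1/9 (N = -1/9*1 = -1/9 ≈ -0.11111)
l(B) = 2*B**2/3 (l(B) = -(-2)*B**2/3 = 2*B**2/3)
G(N)*l(-4) = 12*((2/3)*(-4)**2) = 12*((2/3)*16) = 12*(32/3) = 128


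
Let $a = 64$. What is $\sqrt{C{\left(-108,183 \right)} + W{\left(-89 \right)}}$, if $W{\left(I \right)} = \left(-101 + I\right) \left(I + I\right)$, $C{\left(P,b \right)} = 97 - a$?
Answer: $\sqrt{33853} \approx 183.99$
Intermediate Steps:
$C{\left(P,b \right)} = 33$ ($C{\left(P,b \right)} = 97 - 64 = 33$)
$W{\left(I \right)} = 2 I \left(-101 + I\right)$ ($W{\left(I \right)} = \left(-101 + I\right) 2 I = 2 I \left(-101 + I\right)$)
$\sqrt{C{\left(-108,183 \right)} + W{\left(-89 \right)}} = \sqrt{33 + 2 \left(-89\right) \left(-101 - 89\right)} = \sqrt{33 + 2 \left(-89\right) \left(-190\right)} = \sqrt{33 + 33820} = \sqrt{33853}$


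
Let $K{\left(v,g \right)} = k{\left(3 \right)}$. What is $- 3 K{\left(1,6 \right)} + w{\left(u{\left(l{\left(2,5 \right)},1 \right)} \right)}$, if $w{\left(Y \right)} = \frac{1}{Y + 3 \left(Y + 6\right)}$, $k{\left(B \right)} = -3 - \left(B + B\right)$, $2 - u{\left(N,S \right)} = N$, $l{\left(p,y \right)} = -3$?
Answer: $\frac{1027}{38} \approx 27.026$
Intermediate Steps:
$u{\left(N,S \right)} = 2 - N$
$k{\left(B \right)} = -3 - 2 B$
$K{\left(v,g \right)} = -9$ ($K{\left(v,g \right)} = -3 - 6 = -9$)
$w{\left(Y \right)} = \frac{1}{18 + 4 Y}$ ($w{\left(Y \right)} = \frac{1}{Y + 3 \left(6 + Y\right)} = \frac{1}{Y + \left(18 + 3 Y\right)} = \frac{1}{18 + 4 Y}$)
$- 3 K{\left(1,6 \right)} + w{\left(u{\left(l{\left(2,5 \right)},1 \right)} \right)} = \left(-3\right) \left(-9\right) + \frac{1}{2 \left(9 + 2 \left(2 - -3\right)\right)} = 27 + \frac{1}{2 \left(9 + 2 \left(2 + 3\right)\right)} = 27 + \frac{1}{2 \left(9 + 2 \cdot 5\right)} = 27 + \frac{1}{2 \left(9 + 10\right)} = 27 + \frac{1}{2 \cdot 19} = 27 + \frac{1}{2} \cdot \frac{1}{19} = 27 + \frac{1}{38} = \frac{1027}{38}$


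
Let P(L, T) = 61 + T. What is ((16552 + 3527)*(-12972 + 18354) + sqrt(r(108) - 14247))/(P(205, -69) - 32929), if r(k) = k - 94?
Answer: -36021726/10979 - I*sqrt(14233)/32937 ≈ -3281.0 - 0.0036221*I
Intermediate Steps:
r(k) = -94 + k
((16552 + 3527)*(-12972 + 18354) + sqrt(r(108) - 14247))/(P(205, -69) - 32929) = ((16552 + 3527)*(-12972 + 18354) + sqrt((-94 + 108) - 14247))/((61 - 69) - 32929) = (20079*5382 + sqrt(14 - 14247))/(-8 - 32929) = (108065178 + sqrt(-14233))/(-32937) = (108065178 + I*sqrt(14233))*(-1/32937) = -36021726/10979 - I*sqrt(14233)/32937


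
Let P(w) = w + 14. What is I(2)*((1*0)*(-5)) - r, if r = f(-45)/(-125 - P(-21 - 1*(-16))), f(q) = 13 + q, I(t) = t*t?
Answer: -16/67 ≈ -0.23881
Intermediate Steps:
I(t) = t²
P(w) = 14 + w
r = 16/67 (r = (13 - 45)/(-125 - (14 + (-21 - 1*(-16)))) = -32/(-125 - (14 + (-21 + 16))) = -32/(-125 - (14 - 5)) = -32/(-125 - 1*9) = -32/(-125 - 9) = -32/(-134) = -32*(-1/134) = 16/67 ≈ 0.23881)
I(2)*((1*0)*(-5)) - r = 2²*((1*0)*(-5)) - 1*16/67 = 4*(0*(-5)) - 16/67 = 4*0 - 16/67 = 0 - 16/67 = -16/67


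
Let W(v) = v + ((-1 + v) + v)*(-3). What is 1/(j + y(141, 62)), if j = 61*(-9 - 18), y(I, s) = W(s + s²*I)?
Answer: -1/2711974 ≈ -3.6874e-7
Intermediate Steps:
W(v) = 3 - 5*v (W(v) = v + (-1 + 2*v)*(-3) = v + (3 - 6*v) = 3 - 5*v)
y(I, s) = 3 - 5*s - 5*I*s² (y(I, s) = 3 - 5*(s + s²*I) = 3 - 5*(s + I*s²) = 3 + (-5*s - 5*I*s²) = 3 - 5*s - 5*I*s²)
j = -1647 (j = 61*(-27) = -1647)
1/(j + y(141, 62)) = 1/(-1647 + (3 - 5*62*(1 + 141*62))) = 1/(-1647 + (3 - 5*62*(1 + 8742))) = 1/(-1647 + (3 - 5*62*8743)) = 1/(-1647 + (3 - 2710330)) = 1/(-1647 - 2710327) = 1/(-2711974) = -1/2711974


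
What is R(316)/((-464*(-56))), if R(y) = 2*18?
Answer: 9/6496 ≈ 0.0013855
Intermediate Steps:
R(y) = 36
R(316)/((-464*(-56))) = 36/((-464*(-56))) = 36/25984 = 36*(1/25984) = 9/6496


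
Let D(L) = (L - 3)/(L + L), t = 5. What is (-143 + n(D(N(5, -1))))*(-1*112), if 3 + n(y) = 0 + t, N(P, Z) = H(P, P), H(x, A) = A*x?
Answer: 15792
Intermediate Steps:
N(P, Z) = P**2 (N(P, Z) = P*P = P**2)
D(L) = (-3 + L)/(2*L) (D(L) = (-3 + L)/((2*L)) = (-3 + L)*(1/(2*L)) = (-3 + L)/(2*L))
n(y) = 2 (n(y) = -3 + (0 + 5) = -3 + 5 = 2)
(-143 + n(D(N(5, -1))))*(-1*112) = (-143 + 2)*(-1*112) = -141*(-112) = 15792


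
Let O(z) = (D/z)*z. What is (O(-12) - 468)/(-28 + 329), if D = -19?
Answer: -487/301 ≈ -1.6179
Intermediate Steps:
O(z) = -19 (O(z) = (-19/z)*z = -19)
(O(-12) - 468)/(-28 + 329) = (-19 - 468)/(-28 + 329) = -487/301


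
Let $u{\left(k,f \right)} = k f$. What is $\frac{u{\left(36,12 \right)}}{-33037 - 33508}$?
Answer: $- \frac{432}{66545} \approx -0.0064918$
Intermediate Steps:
$u{\left(k,f \right)} = f k$
$\frac{u{\left(36,12 \right)}}{-33037 - 33508} = \frac{12 \cdot 36}{-33037 - 33508} = \frac{432}{-33037 - 33508} = \frac{432}{-66545} = 432 \left(- \frac{1}{66545}\right) = - \frac{432}{66545}$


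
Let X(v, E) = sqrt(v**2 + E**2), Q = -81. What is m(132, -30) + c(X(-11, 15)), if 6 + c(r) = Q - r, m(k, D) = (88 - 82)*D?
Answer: -267 - sqrt(346) ≈ -285.60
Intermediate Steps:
X(v, E) = sqrt(E**2 + v**2)
m(k, D) = 6*D
c(r) = -87 - r (c(r) = -6 + (-81 - r) = -87 - r)
m(132, -30) + c(X(-11, 15)) = 6*(-30) + (-87 - sqrt(15**2 + (-11)**2)) = -180 + (-87 - sqrt(225 + 121)) = -180 + (-87 - sqrt(346)) = -267 - sqrt(346)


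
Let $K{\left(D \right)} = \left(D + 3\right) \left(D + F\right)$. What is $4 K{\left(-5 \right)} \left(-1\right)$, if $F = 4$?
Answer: $-8$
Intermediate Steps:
$K{\left(D \right)} = \left(3 + D\right) \left(4 + D\right)$ ($K{\left(D \right)} = \left(D + 3\right) \left(D + 4\right) = \left(3 + D\right) \left(4 + D\right)$)
$4 K{\left(-5 \right)} \left(-1\right) = 4 \left(12 + \left(-5\right)^{2} + 7 \left(-5\right)\right) \left(-1\right) = 4 \left(12 + 25 - 35\right) \left(-1\right) = 4 \cdot 2 \left(-1\right) = 8 \left(-1\right) = -8$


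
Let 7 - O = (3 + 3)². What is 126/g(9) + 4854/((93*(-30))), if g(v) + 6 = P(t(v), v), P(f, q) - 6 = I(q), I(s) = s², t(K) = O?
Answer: -257/1395 ≈ -0.18423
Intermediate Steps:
O = -29 (O = 7 - (3 + 3)² = 7 - 1*6² = 7 - 1*36 = 7 - 36 = -29)
t(K) = -29
P(f, q) = 6 + q²
g(v) = v² (g(v) = -6 + (6 + v²) = v²)
126/g(9) + 4854/((93*(-30))) = 126/(9²) + 4854/((93*(-30))) = 126/81 + 4854/(-2790) = 126*(1/81) + 4854*(-1/2790) = 14/9 - 809/465 = -257/1395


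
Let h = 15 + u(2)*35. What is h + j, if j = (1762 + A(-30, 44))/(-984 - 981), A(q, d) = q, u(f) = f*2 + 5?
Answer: 646718/1965 ≈ 329.12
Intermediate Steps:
u(f) = 5 + 2*f (u(f) = 2*f + 5 = 5 + 2*f)
h = 330 (h = 15 + (5 + 2*2)*35 = 15 + (5 + 4)*35 = 15 + 9*35 = 15 + 315 = 330)
j = -1732/1965 (j = (1762 - 30)/(-984 - 981) = 1732/(-1965) = 1732*(-1/1965) = -1732/1965 ≈ -0.88142)
h + j = 330 - 1732/1965 = 646718/1965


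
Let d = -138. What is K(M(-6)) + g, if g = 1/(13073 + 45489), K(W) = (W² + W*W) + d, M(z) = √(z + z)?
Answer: -9487043/58562 ≈ -162.00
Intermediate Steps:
M(z) = √2*√z (M(z) = √(2*z) = √2*√z)
K(W) = -138 + 2*W² (K(W) = (W² + W*W) - 138 = (W² + W²) - 138 = 2*W² - 138 = -138 + 2*W²)
g = 1/58562 ≈ 1.7076e-5
K(M(-6)) + g = (-138 + 2*(√2*√(-6))²) + 1/58562 = (-138 + 2*(√2*(I*√6))²) + 1/58562 = (-138 + 2*(2*I*√3)²) + 1/58562 = (-138 + 2*(-12)) + 1/58562 = (-138 - 24) + 1/58562 = -162 + 1/58562 = -9487043/58562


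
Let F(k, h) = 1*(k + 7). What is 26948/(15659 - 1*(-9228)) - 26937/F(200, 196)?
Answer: -73866987/572401 ≈ -129.05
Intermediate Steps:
F(k, h) = 7 + k (F(k, h) = 1*(7 + k) = 7 + k)
26948/(15659 - 1*(-9228)) - 26937/F(200, 196) = 26948/(15659 - 1*(-9228)) - 26937/(7 + 200) = 26948/(15659 + 9228) - 26937/207 = 26948/24887 - 26937*1/207 = 26948*(1/24887) - 2993/23 = 26948/24887 - 2993/23 = -73866987/572401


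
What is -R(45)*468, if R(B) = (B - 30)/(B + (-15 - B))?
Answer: 468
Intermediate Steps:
R(B) = 2 - B/15 (R(B) = (-30 + B)/(-15) = (-30 + B)*(-1/15) = 2 - B/15)
-R(45)*468 = -(2 - 1/15*45)*468 = -(2 - 3)*468 = -1*(-1)*468 = 1*468 = 468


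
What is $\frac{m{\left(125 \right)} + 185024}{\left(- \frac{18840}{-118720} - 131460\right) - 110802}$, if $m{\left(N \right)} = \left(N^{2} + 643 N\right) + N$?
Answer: $- \frac{834450232}{719033145} \approx -1.1605$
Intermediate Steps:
$m{\left(N \right)} = N^{2} + 644 N$
$\frac{m{\left(125 \right)} + 185024}{\left(- \frac{18840}{-118720} - 131460\right) - 110802} = \frac{125 \left(644 + 125\right) + 185024}{\left(- \frac{18840}{-118720} - 131460\right) - 110802} = \frac{125 \cdot 769 + 185024}{\left(\left(-18840\right) \left(- \frac{1}{118720}\right) - 131460\right) - 110802} = \frac{96125 + 185024}{\left(\frac{471}{2968} - 131460\right) - 110802} = \frac{281149}{- \frac{390172809}{2968} - 110802} = \frac{281149}{- \frac{719033145}{2968}} = 281149 \left(- \frac{2968}{719033145}\right) = - \frac{834450232}{719033145}$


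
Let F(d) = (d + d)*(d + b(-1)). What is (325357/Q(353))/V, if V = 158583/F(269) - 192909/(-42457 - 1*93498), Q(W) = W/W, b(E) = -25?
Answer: 5806673956259320/46883702013 ≈ 1.2385e+5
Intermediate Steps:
Q(W) = 1
F(d) = 2*d*(-25 + d) (F(d) = (d + d)*(d - 25) = (2*d)*(-25 + d) = 2*d*(-25 + d))
V = 46883702013/17847084760 (V = 158583/((2*269*(-25 + 269))) - 192909/(-42457 - 1*93498) = 158583/((2*269*244)) - 192909/(-42457 - 93498) = 158583/131272 - 192909/(-135955) = 158583*(1/131272) - 192909*(-1/135955) = 158583/131272 + 192909/135955 = 46883702013/17847084760 ≈ 2.6270)
(325357/Q(353))/V = (325357/1)/(46883702013/17847084760) = (325357*1)*(17847084760/46883702013) = 325357*(17847084760/46883702013) = 5806673956259320/46883702013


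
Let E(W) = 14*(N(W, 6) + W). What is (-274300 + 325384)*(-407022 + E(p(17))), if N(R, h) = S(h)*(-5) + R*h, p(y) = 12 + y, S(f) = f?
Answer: -20668586400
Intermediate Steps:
N(R, h) = -5*h + R*h (N(R, h) = h*(-5) + R*h = -5*h + R*h)
E(W) = -420 + 98*W (E(W) = 14*(6*(-5 + W) + W) = 14*((-30 + 6*W) + W) = 14*(-30 + 7*W) = -420 + 98*W)
(-274300 + 325384)*(-407022 + E(p(17))) = (-274300 + 325384)*(-407022 + (-420 + 98*(12 + 17))) = 51084*(-407022 + (-420 + 98*29)) = 51084*(-407022 + (-420 + 2842)) = 51084*(-407022 + 2422) = 51084*(-404600) = -20668586400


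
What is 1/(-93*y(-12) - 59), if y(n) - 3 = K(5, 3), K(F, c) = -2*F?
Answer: 1/592 ≈ 0.0016892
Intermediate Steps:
y(n) = -7 (y(n) = 3 - 2*5 = 3 - 10 = -7)
1/(-93*y(-12) - 59) = 1/(-93*(-7) - 59) = 1/(651 - 59) = 1/592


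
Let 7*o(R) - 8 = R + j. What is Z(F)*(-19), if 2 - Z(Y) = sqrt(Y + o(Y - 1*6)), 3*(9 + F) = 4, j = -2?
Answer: -38 + 38*I*sqrt(966)/21 ≈ -38.0 + 56.241*I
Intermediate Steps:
F = -23/3 (F = -9 + (1/3)*4 = -9 + 4/3 = -23/3 ≈ -7.6667)
o(R) = 6/7 + R/7 (o(R) = 8/7 + (R - 2)/7 = 8/7 + (-2 + R)/7 = 8/7 + (-2/7 + R/7) = 6/7 + R/7)
Z(Y) = 2 - 2*sqrt(14)*sqrt(Y)/7 (Z(Y) = 2 - sqrt(Y + (6/7 + (Y - 1*6)/7)) = 2 - sqrt(Y + (6/7 + (Y - 6)/7)) = 2 - sqrt(Y + (6/7 + (-6 + Y)/7)) = 2 - sqrt(Y + (6/7 + (-6/7 + Y/7))) = 2 - sqrt(Y + Y/7) = 2 - sqrt(8*Y/7) = 2 - 2*sqrt(14)*sqrt(Y)/7)
Z(F)*(-19) = (2 - 2*sqrt(14)*sqrt(-23/3)/7)*(-19) = (2 - 2*sqrt(14)*I*sqrt(69)/3/7)*(-19) = (2 - 2*I*sqrt(966)/21)*(-19) = -38 + 38*I*sqrt(966)/21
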